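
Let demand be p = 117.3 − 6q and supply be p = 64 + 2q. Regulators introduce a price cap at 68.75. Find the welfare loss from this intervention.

Competitive equilibrium: 117.3 − 6q = 64 + 2q → q* = 6.6625, p* = 77.325.
At the ceiling p = 68.75, quantity supplied = (68.75 − 64)/2 = 2.375.
Willingness to pay at q' = 2.375: 117.3 − 6·2.375 = 103.05.
Δq = 6.6625 − 2.375 = 4.2875; wedge = 103.05 − 68.75 = 34.3.
Deadweight loss = ½ × 4.2875 × 34.3 = 73.53.

73.53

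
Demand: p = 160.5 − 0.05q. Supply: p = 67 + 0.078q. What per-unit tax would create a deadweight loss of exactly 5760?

38.4

Competitive equilibrium: 160.5 − 0.05q = 67 + 0.078q → q* = 730.4688, p* = 123.9766.
A tax t gives Δq = t/0.128 and wedge t, so DWL = t²/0.256.
t²/0.256 = 5760 → t² = 1474.56 → t = 38.4.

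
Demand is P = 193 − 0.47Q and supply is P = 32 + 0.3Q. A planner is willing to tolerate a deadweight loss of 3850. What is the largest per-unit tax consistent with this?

Competitive equilibrium: 193 − 0.47Q = 32 + 0.3Q → Q* = 209.0909, P* = 94.7273.
A tax t gives ΔQ = t/0.77 and wedge t, so DWL = t²/1.54.
t²/1.54 = 3850 → t² = 5929 → t = 77.

77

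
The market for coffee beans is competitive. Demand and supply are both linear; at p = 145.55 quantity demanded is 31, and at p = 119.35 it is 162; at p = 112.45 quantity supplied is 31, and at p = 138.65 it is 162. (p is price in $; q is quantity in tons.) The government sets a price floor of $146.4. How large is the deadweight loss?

$1513.80

Demand slope = (119.35 − 145.55)/(162 − 31) = −0.2, so p = 151.75 − 0.2q.
Supply slope = (138.65 − 112.45)/(162 − 31) = 0.2, so p = 106.25 + 0.2q.
Competitive equilibrium: 151.75 − 0.2q = 106.25 + 0.2q → q* = 113.75, p* = 129.
At the floor p = 146.4, quantity demanded = (151.75 − 146.4)/0.2 = 26.75.
Sellers' marginal cost at q' = 26.75: 106.25 + 0.2·26.75 = 111.6.
Δq = 113.75 − 26.75 = 87; wedge = 146.4 − 111.6 = 34.8.
The triangle = ½ × 87 × 34.8 = $1513.80.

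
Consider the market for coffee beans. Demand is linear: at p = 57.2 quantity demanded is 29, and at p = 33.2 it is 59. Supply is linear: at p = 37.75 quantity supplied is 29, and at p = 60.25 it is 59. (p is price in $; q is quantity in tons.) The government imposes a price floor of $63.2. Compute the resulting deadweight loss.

Demand slope = (33.2 − 57.2)/(59 − 29) = −0.8, so p = 80.4 − 0.8q.
Supply slope = (60.25 − 37.75)/(59 − 29) = 0.75, so p = 16 + 0.75q.
Competitive equilibrium: 80.4 − 0.8q = 16 + 0.75q → q* = 41.5484, p* = 47.1613.
At the floor p = 63.2, quantity demanded = (80.4 − 63.2)/0.8 = 21.5.
Sellers' marginal cost at q' = 21.5: 16 + 0.75·21.5 = 32.125.
Δq = 41.5484 − 21.5 = 20.0484; wedge = 63.2 − 32.125 = 31.075.
DWL = ½ × 20.0484 × 31.075 = $311.50.

$311.50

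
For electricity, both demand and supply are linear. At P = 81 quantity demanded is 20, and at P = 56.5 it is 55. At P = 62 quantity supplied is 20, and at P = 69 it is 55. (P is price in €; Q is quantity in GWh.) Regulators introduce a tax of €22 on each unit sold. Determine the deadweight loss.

Demand slope = (56.5 − 81)/(55 − 20) = −0.7, so P = 95 − 0.7Q.
Supply slope = (69 − 62)/(55 − 20) = 0.2, so P = 58 + 0.2Q.
Competitive equilibrium: 95 − 0.7Q = 58 + 0.2Q → Q* = 41.1111, P* = 66.2222.
With the tax, the buyer price exceeds the seller price by 22: (95 − 0.7Q) − (58 + 0.2Q) = 22 → Q' = 16.6667.
ΔQ = 41.1111 − 16.6667 = 24.4444; the wedge equals the tax, 22.
Deadweight loss = ½ × 24.4444 × 22 = €268.89.

€268.89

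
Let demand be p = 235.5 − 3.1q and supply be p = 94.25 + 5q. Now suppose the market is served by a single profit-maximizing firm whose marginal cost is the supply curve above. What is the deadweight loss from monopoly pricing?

Competitive equilibrium: 235.5 − 3.1q = 94.25 + 5q → q* = 17.4383, p* = 181.4414.
Marginal revenue: MR = 235.5 − 6.2q. Set MR = MC: 235.5 − 6.2q = 94.25 + 5q → q_m = 12.6116.
Price p_m = 235.5 − 3.1·12.6116 = 196.404; MC(q_m) = 94.25 + 5·12.6116 = 157.308.
Competitive q* = 17.4383, so Δq = 4.8267; wedge = 196.404 − 157.308 = 39.096.
Welfare loss = ½ × 4.8267 × 39.096 = 94.35.

94.35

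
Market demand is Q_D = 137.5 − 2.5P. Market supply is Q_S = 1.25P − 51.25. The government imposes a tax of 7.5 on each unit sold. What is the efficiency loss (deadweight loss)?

23.44

In inverse form: demand P = 55 − 0.4Q, supply P = 41 + 0.8Q.
Competitive equilibrium: 55 − 0.4Q = 41 + 0.8Q → Q* = 11.6667, P* = 50.3333.
With the tax, the buyer price exceeds the seller price by 7.5: (55 − 0.4Q) − (41 + 0.8Q) = 7.5 → Q' = 5.4167.
ΔQ = 11.6667 − 5.4167 = 6.25; the wedge equals the tax, 7.5.
Deadweight loss = ½ × 6.25 × 7.5 = 23.44.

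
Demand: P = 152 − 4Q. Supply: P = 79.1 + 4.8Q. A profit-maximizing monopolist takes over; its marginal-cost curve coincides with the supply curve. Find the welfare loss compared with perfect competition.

29.49

Competitive equilibrium: 152 − 4Q = 79.1 + 4.8Q → Q* = 8.2841, P* = 118.8636.
Marginal revenue: MR = 152 − 8Q. Set MR = MC: 152 − 8Q = 79.1 + 4.8Q → Q_m = 5.6953.
Price P_m = 152 − 4·5.6953 = 129.2188; MC(Q_m) = 79.1 + 4.8·5.6953 = 106.4374.
Competitive Q* = 8.2841, so ΔQ = 2.5888; wedge = 129.2188 − 106.4374 = 22.7814.
Deadweight loss = ½ × 2.5888 × 22.7814 = 29.49.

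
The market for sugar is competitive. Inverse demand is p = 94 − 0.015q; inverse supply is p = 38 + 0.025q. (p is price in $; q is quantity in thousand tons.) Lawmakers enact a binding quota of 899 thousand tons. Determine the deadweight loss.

$5020.02 thousand

Competitive equilibrium: 94 − 0.015q = 38 + 0.025q → q* = 1400, p* = 73.
At q = 899: demand price = 94 − 0.015·899 = 80.515; supply price = 38 + 0.025·899 = 60.475.
Δq = 1400 − 899 = 501; wedge = 80.515 − 60.475 = 20.04.
The triangle = ½ × 501 × 20.04 = $5020.02 thousand.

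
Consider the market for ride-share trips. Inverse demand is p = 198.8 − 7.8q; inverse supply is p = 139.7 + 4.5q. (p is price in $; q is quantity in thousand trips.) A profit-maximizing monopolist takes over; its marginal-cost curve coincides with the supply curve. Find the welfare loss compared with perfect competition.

Competitive equilibrium: 198.8 − 7.8q = 139.7 + 4.5q → q* = 4.8049, p* = 161.322.
Marginal revenue: MR = 198.8 − 15.6q. Set MR = MC: 198.8 − 15.6q = 139.7 + 4.5q → q_m = 2.9403.
Price p_m = 198.8 − 7.8·2.9403 = 175.8657; MC(q_m) = 139.7 + 4.5·2.9403 = 152.9314.
Competitive q* = 4.8049, so Δq = 1.8646; wedge = 175.8657 − 152.9314 = 22.9343.
Deadweight loss = ½ × 1.8646 × 22.9343 = $21.38 thousand.

$21.38 thousand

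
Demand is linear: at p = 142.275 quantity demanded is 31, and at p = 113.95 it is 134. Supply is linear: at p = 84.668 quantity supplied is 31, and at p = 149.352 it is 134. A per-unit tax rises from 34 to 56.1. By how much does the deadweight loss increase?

1102.55

Demand slope = (113.95 − 142.275)/(134 − 31) = −0.275, so p = 150.8 − 0.275q.
Supply slope = (149.352 − 84.668)/(134 − 31) = 0.628, so p = 65.2 + 0.628q.
Competitive equilibrium: 150.8 − 0.275q = 65.2 + 0.628q → q* = 94.7951, p* = 124.7313.
For a per-unit tax t: Δq = t/0.903, so DWL = ½·t·(t/0.903) = t²/1.806.
At t = 34: DWL = 640.089. At t = 56.1: DWL = 1742.641.
Increase = 1742.641 − 640.089 = 1102.55.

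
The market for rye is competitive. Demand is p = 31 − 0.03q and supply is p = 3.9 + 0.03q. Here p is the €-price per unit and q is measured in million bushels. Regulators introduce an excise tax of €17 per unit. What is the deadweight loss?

Competitive equilibrium: 31 − 0.03q = 3.9 + 0.03q → q* = 451.6667, p* = 17.45.
With the tax, the buyer price exceeds the seller price by 17: (31 − 0.03q) − (3.9 + 0.03q) = 17 → q' = 168.3333.
Δq = 451.6667 − 168.3333 = 283.3334; the wedge equals the tax, 17.
Welfare loss = ½ × 283.3334 × 17 = €2408.33 million.

€2408.33 million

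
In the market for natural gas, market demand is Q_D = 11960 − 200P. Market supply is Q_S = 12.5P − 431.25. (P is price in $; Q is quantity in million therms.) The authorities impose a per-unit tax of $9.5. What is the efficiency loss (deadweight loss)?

In inverse form: demand P = 59.8 − 0.005Q, supply P = 34.5 + 0.08Q.
Competitive equilibrium: 59.8 − 0.005Q = 34.5 + 0.08Q → Q* = 297.6471, P* = 58.3118.
With the tax, the buyer price exceeds the seller price by 9.5: (59.8 − 0.005Q) − (34.5 + 0.08Q) = 9.5 → Q' = 185.8824.
ΔQ = 297.6471 − 185.8824 = 111.7647; the wedge equals the tax, 9.5.
The triangle = ½ × 111.7647 × 9.5 = $530.88 million.

$530.88 million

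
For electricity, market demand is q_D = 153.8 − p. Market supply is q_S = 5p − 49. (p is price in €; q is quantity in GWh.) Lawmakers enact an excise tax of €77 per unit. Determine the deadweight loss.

In inverse form: demand p = 153.8 − q, supply p = 9.8 + 0.2q.
Competitive equilibrium: 153.8 − q = 9.8 + 0.2q → q* = 120, p* = 33.8.
With the tax, the buyer price exceeds the seller price by 77: (153.8 − q) − (9.8 + 0.2q) = 77 → q' = 55.8333.
Δq = 120 − 55.8333 = 64.1667; the wedge equals the tax, 77.
Welfare loss = ½ × 64.1667 × 77 = €2470.42.

€2470.42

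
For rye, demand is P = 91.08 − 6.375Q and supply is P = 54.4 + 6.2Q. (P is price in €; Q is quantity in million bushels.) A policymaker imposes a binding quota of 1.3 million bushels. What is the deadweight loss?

€16.44 million

Competitive equilibrium: 91.08 − 6.375Q = 54.4 + 6.2Q → Q* = 2.9169, P* = 72.4848.
At Q = 1.3: demand price = 91.08 − 6.375·1.3 = 82.7925; supply price = 54.4 + 6.2·1.3 = 62.46.
ΔQ = 2.9169 − 1.3 = 1.6169; wedge = 82.7925 − 62.46 = 20.3325.
Welfare loss = ½ × 1.6169 × 20.3325 = €16.44 million.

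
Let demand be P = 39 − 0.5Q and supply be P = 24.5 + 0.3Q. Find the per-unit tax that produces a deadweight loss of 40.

Competitive equilibrium: 39 − 0.5Q = 24.5 + 0.3Q → Q* = 18.125, P* = 29.9375.
A tax t gives ΔQ = t/0.8 and wedge t, so DWL = t²/1.6.
t²/1.6 = 40 → t² = 64 → t = 8.

8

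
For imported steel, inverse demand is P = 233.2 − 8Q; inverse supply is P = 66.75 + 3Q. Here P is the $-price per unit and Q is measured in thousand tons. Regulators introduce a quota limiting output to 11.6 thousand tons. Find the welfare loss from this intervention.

$68.61 thousand

Competitive equilibrium: 233.2 − 8Q = 66.75 + 3Q → Q* = 15.1318, P* = 112.1455.
At Q = 11.6: demand price = 233.2 − 8·11.6 = 140.4; supply price = 66.75 + 3·11.6 = 101.55.
ΔQ = 15.1318 − 11.6 = 3.5318; wedge = 140.4 − 101.55 = 38.85.
Welfare loss = ½ × 3.5318 × 38.85 = $68.61 thousand.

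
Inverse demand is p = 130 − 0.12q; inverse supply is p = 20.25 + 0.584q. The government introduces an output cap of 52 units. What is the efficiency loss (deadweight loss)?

Competitive equilibrium: 130 − 0.12q = 20.25 + 0.584q → q* = 155.8949, p* = 111.2926.
At q = 52: demand price = 130 − 0.12·52 = 123.76; supply price = 20.25 + 0.584·52 = 50.618.
Δq = 155.8949 − 52 = 103.8949; wedge = 123.76 − 50.618 = 73.142.
DWL = ½ × 103.8949 × 73.142 = 3799.54.

3799.54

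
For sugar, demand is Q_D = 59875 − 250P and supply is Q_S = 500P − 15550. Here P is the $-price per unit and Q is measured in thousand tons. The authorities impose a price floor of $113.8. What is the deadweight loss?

In inverse form: demand P = 239.5 − 0.004Q, supply P = 31.1 + 0.002Q.
Competitive equilibrium: 239.5 − 0.004Q = 31.1 + 0.002Q → Q* = 34733.3333, P* = 100.5667.
At the floor P = 113.8, quantity demanded = (239.5 − 113.8)/0.004 = 31425.
Sellers' marginal cost at Q' = 31425: 31.1 + 0.002·31425 = 93.95.
ΔQ = 34733.3333 − 31425 = 3308.3333; wedge = 113.8 − 93.95 = 19.85.
Deadweight loss = ½ × 3308.3333 × 19.85 = $32835.21 thousand.

$32835.21 thousand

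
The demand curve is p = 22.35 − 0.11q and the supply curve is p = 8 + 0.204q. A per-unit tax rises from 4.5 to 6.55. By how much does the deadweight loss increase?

36.07

Competitive equilibrium: 22.35 − 0.11q = 8 + 0.204q → q* = 45.7006, p* = 17.3229.
For a per-unit tax t: Δq = t/0.314, so DWL = ½·t·(t/0.314) = t²/0.628.
At t = 4.5: DWL = 32.245. At t = 6.55: DWL = 68.316.
Increase = 68.316 − 32.245 = 36.07.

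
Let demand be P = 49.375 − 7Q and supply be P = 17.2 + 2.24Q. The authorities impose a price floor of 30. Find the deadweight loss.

Competitive equilibrium: 49.375 − 7Q = 17.2 + 2.24Q → Q* = 3.4821, P* = 25.
At the floor P = 30, quantity demanded = (49.375 − 30)/7 = 2.7679.
Sellers' marginal cost at Q' = 2.7679: 17.2 + 2.24·2.7679 = 23.4001.
ΔQ = 3.4821 − 2.7679 = 0.7142; wedge = 30 − 23.4001 = 6.5999.
Deadweight loss = ½ × 0.7142 × 6.5999 = 2.36.

2.36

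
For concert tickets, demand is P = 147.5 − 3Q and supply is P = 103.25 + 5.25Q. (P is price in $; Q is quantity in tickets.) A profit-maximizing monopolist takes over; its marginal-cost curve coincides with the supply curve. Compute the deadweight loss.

$8.44

Competitive equilibrium: 147.5 − 3Q = 103.25 + 5.25Q → Q* = 5.3636, P* = 131.4091.
Marginal revenue: MR = 147.5 − 6Q. Set MR = MC: 147.5 − 6Q = 103.25 + 5.25Q → Q_m = 3.9333.
Price P_m = 147.5 − 3·3.9333 = 135.7001; MC(Q_m) = 103.25 + 5.25·3.9333 = 123.8998.
Competitive Q* = 5.3636, so ΔQ = 1.4303; wedge = 135.7001 − 123.8998 = 11.8003.
Deadweight loss = ½ × 1.4303 × 11.8003 = $8.44.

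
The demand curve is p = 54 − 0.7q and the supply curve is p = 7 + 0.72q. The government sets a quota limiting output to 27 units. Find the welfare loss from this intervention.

Competitive equilibrium: 54 − 0.7q = 7 + 0.72q → q* = 33.0986, p* = 30.831.
At q = 27: demand price = 54 − 0.7·27 = 35.1; supply price = 7 + 0.72·27 = 26.44.
Δq = 33.0986 − 27 = 6.0986; wedge = 35.1 − 26.44 = 8.66.
Welfare loss = ½ × 6.0986 × 8.66 = 26.41.

26.41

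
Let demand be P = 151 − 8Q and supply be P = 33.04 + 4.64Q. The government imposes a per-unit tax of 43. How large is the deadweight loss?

73.14

Competitive equilibrium: 151 − 8Q = 33.04 + 4.64Q → Q* = 9.3323, P* = 76.3418.
With the tax, the buyer price exceeds the seller price by 43: (151 − 8Q) − (33.04 + 4.64Q) = 43 → Q' = 5.9304.
ΔQ = 9.3323 − 5.9304 = 3.4019; the wedge equals the tax, 43.
The triangle = ½ × 3.4019 × 43 = 73.14.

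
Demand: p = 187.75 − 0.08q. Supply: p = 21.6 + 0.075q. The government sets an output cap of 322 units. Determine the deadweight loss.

Competitive equilibrium: 187.75 − 0.08q = 21.6 + 0.075q → q* = 1071.9355, p* = 101.9952.
At q = 322: demand price = 187.75 − 0.08·322 = 161.99; supply price = 21.6 + 0.075·322 = 45.75.
Δq = 1071.9355 − 322 = 749.9355; wedge = 161.99 − 45.75 = 116.24.
The triangle = ½ × 749.9355 × 116.24 = 43586.25.

43586.25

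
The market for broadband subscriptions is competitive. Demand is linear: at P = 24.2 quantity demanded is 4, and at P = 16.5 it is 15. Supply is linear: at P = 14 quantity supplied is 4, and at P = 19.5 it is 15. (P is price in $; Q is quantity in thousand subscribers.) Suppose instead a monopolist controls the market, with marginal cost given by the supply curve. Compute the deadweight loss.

Demand slope = (16.5 − 24.2)/(15 − 4) = −0.7, so P = 27 − 0.7Q.
Supply slope = (19.5 − 14)/(15 − 4) = 0.5, so P = 12 + 0.5Q.
Competitive equilibrium: 27 − 0.7Q = 12 + 0.5Q → Q* = 12.5, P* = 18.25.
Marginal revenue: MR = 27 − 1.4Q. Set MR = MC: 27 − 1.4Q = 12 + 0.5Q → Q_m = 7.8947.
Price P_m = 27 − 0.7·7.8947 = 21.4737; MC(Q_m) = 12 + 0.5·7.8947 = 15.9474.
Competitive Q* = 12.5, so ΔQ = 4.6053; wedge = 21.4737 − 15.9474 = 5.5263.
Welfare loss = ½ × 4.6053 × 5.5263 = $12.73 thousand.

$12.73 thousand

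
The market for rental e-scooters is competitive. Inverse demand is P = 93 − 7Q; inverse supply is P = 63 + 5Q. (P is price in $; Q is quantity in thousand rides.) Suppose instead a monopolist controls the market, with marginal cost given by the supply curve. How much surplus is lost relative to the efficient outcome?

Competitive equilibrium: 93 − 7Q = 63 + 5Q → Q* = 2.5, P* = 75.5.
Marginal revenue: MR = 93 − 14Q. Set MR = MC: 93 − 14Q = 63 + 5Q → Q_m = 1.5789.
Price P_m = 93 − 7·1.5789 = 81.9477; MC(Q_m) = 63 + 5·1.5789 = 70.8945.
Competitive Q* = 2.5, so ΔQ = 0.9211; wedge = 81.9477 − 70.8945 = 11.0532.
The triangle = ½ × 0.9211 × 11.0532 = $5.09 thousand.

$5.09 thousand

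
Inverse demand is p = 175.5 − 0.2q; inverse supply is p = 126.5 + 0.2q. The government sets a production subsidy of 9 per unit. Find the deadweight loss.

Competitive equilibrium: 175.5 − 0.2q = 126.5 + 0.2q → q* = 122.5, p* = 151.
The subsidy lowers effective supply by 9: p = 117.5 + 0.2q.
New quantity: 175.5 − 0.2q = 117.5 + 0.2q → q' = 145.
Overproduction Δq = 145 − 122.5 = 22.5; wedge = subsidy = 9.
The triangle = ½ × 22.5 × 9 = 101.25.

101.25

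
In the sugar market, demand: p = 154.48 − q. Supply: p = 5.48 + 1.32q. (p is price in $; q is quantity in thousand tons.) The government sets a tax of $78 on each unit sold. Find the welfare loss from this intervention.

$1311.21 thousand

Competitive equilibrium: 154.48 − q = 5.48 + 1.32q → q* = 64.2241, p* = 90.2559.
With the tax, the buyer price exceeds the seller price by 78: (154.48 − q) − (5.48 + 1.32q) = 78 → q' = 30.6034.
Δq = 64.2241 − 30.6034 = 33.6207; the wedge equals the tax, 78.
Deadweight loss = ½ × 33.6207 × 78 = $1311.21 thousand.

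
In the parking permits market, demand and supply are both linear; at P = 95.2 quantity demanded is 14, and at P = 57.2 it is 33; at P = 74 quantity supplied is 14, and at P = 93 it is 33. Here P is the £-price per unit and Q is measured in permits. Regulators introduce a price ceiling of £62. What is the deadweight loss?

Demand slope = (57.2 − 95.2)/(33 − 14) = −2, so P = 123.2 − 2Q.
Supply slope = (93 − 74)/(33 − 14) = 1, so P = 60 + Q.
Competitive equilibrium: 123.2 − 2Q = 60 + Q → Q* = 21.0667, P* = 81.0667.
At the ceiling P = 62, quantity supplied = (62 − 60)/1 = 2.
Willingness to pay at Q' = 2: 123.2 − 2·2 = 119.2.
ΔQ = 21.0667 − 2 = 19.0667; wedge = 119.2 − 62 = 57.2.
The triangle = ½ × 19.0667 × 57.2 = £545.31.

£545.31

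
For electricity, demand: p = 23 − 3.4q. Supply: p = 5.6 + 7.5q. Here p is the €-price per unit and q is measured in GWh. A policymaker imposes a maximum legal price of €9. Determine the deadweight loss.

Competitive equilibrium: 23 − 3.4q = 5.6 + 7.5q → q* = 1.5963, p* = 17.5725.
At the ceiling p = 9, quantity supplied = (9 − 5.6)/7.5 = 0.4533.
Willingness to pay at q' = 0.4533: 23 − 3.4·0.4533 = 21.4588.
Δq = 1.5963 − 0.4533 = 1.143; wedge = 21.4588 − 9 = 12.4588.
Welfare loss = ½ × 1.143 × 12.4588 = €7.12.

€7.12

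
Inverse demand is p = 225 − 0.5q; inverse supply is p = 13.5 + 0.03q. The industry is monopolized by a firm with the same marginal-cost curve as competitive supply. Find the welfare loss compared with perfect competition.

Competitive equilibrium: 225 − 0.5q = 13.5 + 0.03q → q* = 399.0566, p* = 25.4717.
Marginal revenue: MR = 225 − q. Set MR = MC: 225 − q = 13.5 + 0.03q → q_m = 205.3398.
Price p_m = 225 − 0.5·205.3398 = 122.3301; MC(q_m) = 13.5 + 0.03·205.3398 = 19.6602.
Competitive q* = 399.0566, so Δq = 193.7168; wedge = 122.3301 − 19.6602 = 102.6699.
The triangle = ½ × 193.7168 × 102.6699 = 9944.44.

9944.44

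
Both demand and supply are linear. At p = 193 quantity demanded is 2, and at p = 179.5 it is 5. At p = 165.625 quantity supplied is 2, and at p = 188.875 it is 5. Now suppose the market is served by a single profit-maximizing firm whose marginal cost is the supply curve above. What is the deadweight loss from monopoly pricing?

7.93

Demand slope = (179.5 − 193)/(5 − 2) = −4.5, so p = 202 − 4.5q.
Supply slope = (188.875 − 165.625)/(5 − 2) = 7.75, so p = 150.125 + 7.75q.
Competitive equilibrium: 202 − 4.5q = 150.125 + 7.75q → q* = 4.2347, p* = 182.9439.
Marginal revenue: MR = 202 − 9q. Set MR = MC: 202 − 9q = 150.125 + 7.75q → q_m = 3.097.
Price p_m = 202 − 4.5·3.097 = 188.0635; MC(q_m) = 150.125 + 7.75·3.097 = 174.1268.
Competitive q* = 4.2347, so Δq = 1.1377; wedge = 188.0635 − 174.1268 = 13.9367.
DWL = ½ × 1.1377 × 13.9367 = 7.93.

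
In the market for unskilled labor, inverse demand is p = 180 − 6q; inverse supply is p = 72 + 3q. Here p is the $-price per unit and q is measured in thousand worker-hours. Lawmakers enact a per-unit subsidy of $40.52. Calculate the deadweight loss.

$91.22 thousand

Competitive equilibrium: 180 − 6q = 72 + 3q → q* = 12, p* = 108.
The subsidy lowers effective supply by 40.52: p = 31.48 + 3q.
New quantity: 180 − 6q = 31.48 + 3q → q' = 16.502222.
Overproduction Δq = 16.502222 − 12 = 4.502222; wedge = subsidy = 40.52.
Welfare loss = ½ × 4.502222 × 40.52 = $91.22 thousand.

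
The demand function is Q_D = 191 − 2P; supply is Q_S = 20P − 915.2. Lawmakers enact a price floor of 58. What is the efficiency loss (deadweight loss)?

65.53

In inverse form: demand P = 95.5 − 0.5Q, supply P = 45.76 + 0.05Q.
Competitive equilibrium: 95.5 − 0.5Q = 45.76 + 0.05Q → Q* = 90.4364, P* = 50.2818.
At the floor P = 58, quantity demanded = (95.5 − 58)/0.5 = 75.
Sellers' marginal cost at Q' = 75: 45.76 + 0.05·75 = 49.51.
ΔQ = 90.4364 − 75 = 15.4364; wedge = 58 − 49.51 = 8.49.
The triangle = ½ × 15.4364 × 8.49 = 65.53.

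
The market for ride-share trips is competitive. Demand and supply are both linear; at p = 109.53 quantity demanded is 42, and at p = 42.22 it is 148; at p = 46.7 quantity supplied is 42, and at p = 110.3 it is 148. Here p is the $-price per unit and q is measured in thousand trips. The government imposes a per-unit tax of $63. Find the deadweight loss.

Demand slope = (42.22 − 109.53)/(148 − 42) = −0.635, so p = 136.2 − 0.635q.
Supply slope = (110.3 − 46.7)/(148 − 42) = 0.6, so p = 21.5 + 0.6q.
Competitive equilibrium: 136.2 − 0.635q = 21.5 + 0.6q → q* = 92.8745, p* = 77.2247.
With the tax, the buyer price exceeds the seller price by 63: (136.2 − 0.635q) − (21.5 + 0.6q) = 63 → q' = 41.8623.
Δq = 92.8745 − 41.8623 = 51.0122; the wedge equals the tax, 63.
DWL = ½ × 51.0122 × 63 = $1606.88 thousand.

$1606.88 thousand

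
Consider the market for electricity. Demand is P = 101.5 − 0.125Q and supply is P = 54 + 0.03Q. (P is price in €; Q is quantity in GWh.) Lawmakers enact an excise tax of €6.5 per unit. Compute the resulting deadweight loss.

€136.29

Competitive equilibrium: 101.5 − 0.125Q = 54 + 0.03Q → Q* = 306.4516, P* = 63.1935.
With the tax, the buyer price exceeds the seller price by 6.5: (101.5 − 0.125Q) − (54 + 0.03Q) = 6.5 → Q' = 264.5161.
ΔQ = 306.4516 − 264.5161 = 41.9355; the wedge equals the tax, 6.5.
DWL = ½ × 41.9355 × 6.5 = €136.29.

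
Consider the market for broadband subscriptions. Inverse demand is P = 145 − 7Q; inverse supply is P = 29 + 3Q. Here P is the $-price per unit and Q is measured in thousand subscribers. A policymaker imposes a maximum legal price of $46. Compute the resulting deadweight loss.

$176.02 thousand

Competitive equilibrium: 145 − 7Q = 29 + 3Q → Q* = 11.6, P* = 63.8.
At the ceiling P = 46, quantity supplied = (46 − 29)/3 = 5.6667.
Willingness to pay at Q' = 5.6667: 145 − 7·5.6667 = 105.3331.
ΔQ = 11.6 − 5.6667 = 5.9333; wedge = 105.3331 − 46 = 59.3331.
DWL = ½ × 5.9333 × 59.3331 = $176.02 thousand.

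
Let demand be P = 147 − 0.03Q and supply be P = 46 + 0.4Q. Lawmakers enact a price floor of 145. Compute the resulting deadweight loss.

Competitive equilibrium: 147 − 0.03Q = 46 + 0.4Q → Q* = 234.8837, P* = 139.9535.
At the floor P = 145, quantity demanded = (147 − 145)/0.03 = 66.6667.
Sellers' marginal cost at Q' = 66.6667: 46 + 0.4·66.6667 = 72.6667.
ΔQ = 234.8837 − 66.6667 = 168.217; wedge = 145 − 72.6667 = 72.3333.
Welfare loss = ½ × 168.217 × 72.3333 = 6083.85.

6083.85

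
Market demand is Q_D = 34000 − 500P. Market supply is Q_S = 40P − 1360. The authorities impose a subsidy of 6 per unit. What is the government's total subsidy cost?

8888.89

In inverse form: demand P = 68 − 0.002Q, supply P = 34 + 0.025Q.
Competitive equilibrium: 68 − 0.002Q = 34 + 0.025Q → Q* = 1259.2593, P* = 65.4815.
The subsidy lowers effective supply by 6: P = 28 + 0.025Q.
New quantity: 68 − 0.002Q = 28 + 0.025Q → Q' = 1481.4815.
Total subsidy cost = 6 × 1481.4815 = 8888.89.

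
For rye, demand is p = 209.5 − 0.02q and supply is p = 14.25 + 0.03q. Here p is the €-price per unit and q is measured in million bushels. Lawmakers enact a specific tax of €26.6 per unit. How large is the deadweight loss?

€7075.60 million

Competitive equilibrium: 209.5 − 0.02q = 14.25 + 0.03q → q* = 3905, p* = 131.4.
With the tax, the buyer price exceeds the seller price by 26.6: (209.5 − 0.02q) − (14.25 + 0.03q) = 26.6 → q' = 3373.
Δq = 3905 − 3373 = 532; the wedge equals the tax, 26.6.
The triangle = ½ × 532 × 26.6 = €7075.60 million.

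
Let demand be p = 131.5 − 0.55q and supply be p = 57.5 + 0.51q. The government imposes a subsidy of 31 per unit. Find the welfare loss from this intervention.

453.30

Competitive equilibrium: 131.5 − 0.55q = 57.5 + 0.51q → q* = 69.8113, p* = 93.1038.
The subsidy lowers effective supply by 31: p = 26.5 + 0.51q.
New quantity: 131.5 − 0.55q = 26.5 + 0.51q → q' = 99.0566.
Overproduction Δq = 99.0566 − 69.8113 = 29.2453; wedge = subsidy = 31.
Welfare loss = ½ × 29.2453 × 31 = 453.30.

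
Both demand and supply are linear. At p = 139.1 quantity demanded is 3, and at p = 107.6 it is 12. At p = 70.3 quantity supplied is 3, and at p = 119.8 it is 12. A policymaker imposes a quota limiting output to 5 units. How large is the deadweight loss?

143.37

Demand slope = (107.6 − 139.1)/(12 − 3) = −3.5, so p = 149.6 − 3.5q.
Supply slope = (119.8 − 70.3)/(12 − 3) = 5.5, so p = 53.8 + 5.5q.
Competitive equilibrium: 149.6 − 3.5q = 53.8 + 5.5q → q* = 10.6444, p* = 112.3444.
At q = 5: demand price = 149.6 − 3.5·5 = 132.1; supply price = 53.8 + 5.5·5 = 81.3.
Δq = 10.6444 − 5 = 5.6444; wedge = 132.1 − 81.3 = 50.8.
Deadweight loss = ½ × 5.6444 × 50.8 = 143.37.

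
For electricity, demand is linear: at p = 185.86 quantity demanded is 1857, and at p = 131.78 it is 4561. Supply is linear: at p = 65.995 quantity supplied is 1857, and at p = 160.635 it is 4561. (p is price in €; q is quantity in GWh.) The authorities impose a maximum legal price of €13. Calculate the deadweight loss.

Demand slope = (131.78 − 185.86)/(4561 − 1857) = −0.02, so p = 223 − 0.02q.
Supply slope = (160.635 − 65.995)/(4561 − 1857) = 0.035, so p = 1 + 0.035q.
Competitive equilibrium: 223 − 0.02q = 1 + 0.035q → q* = 4036.363636, p* = 142.272727.
At the ceiling p = 13, quantity supplied = (13 − 1)/0.035 = 342.857143.
Willingness to pay at q' = 342.857143: 223 − 0.02·342.857143 = 216.142857.
Δq = 4036.363636 − 342.857143 = 3693.506493; wedge = 216.142857 − 13 = 203.142857.
DWL = ½ × 3693.506493 × 203.142857 = €375154.73.

€375154.73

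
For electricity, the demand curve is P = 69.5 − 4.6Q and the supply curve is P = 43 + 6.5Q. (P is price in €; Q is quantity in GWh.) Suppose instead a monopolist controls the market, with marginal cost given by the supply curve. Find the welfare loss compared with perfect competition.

Competitive equilibrium: 69.5 − 4.6Q = 43 + 6.5Q → Q* = 2.3874, P* = 58.518.
Marginal revenue: MR = 69.5 − 9.2Q. Set MR = MC: 69.5 − 9.2Q = 43 + 6.5Q → Q_m = 1.6879.
Price P_m = 69.5 − 4.6·1.6879 = 61.7357; MC(Q_m) = 43 + 6.5·1.6879 = 53.9714.
Competitive Q* = 2.3874, so ΔQ = 0.6995; wedge = 61.7357 − 53.9714 = 7.7643.
The triangle = ½ × 0.6995 × 7.7643 = €2.72.

€2.72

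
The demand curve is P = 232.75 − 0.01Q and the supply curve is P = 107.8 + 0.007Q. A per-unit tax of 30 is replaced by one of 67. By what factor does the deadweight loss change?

4.988

Competitive equilibrium: 232.75 − 0.01Q = 107.8 + 0.007Q → Q* = 7350, P* = 159.25.
For a per-unit tax t: ΔQ = t/0.017, so DWL = ½·t·(t/0.017) = t²/0.034.
At t = 30: DWL = 26470.588. At t = 67: DWL = 132029.412.
Ratio = (67/30)² = 4.988.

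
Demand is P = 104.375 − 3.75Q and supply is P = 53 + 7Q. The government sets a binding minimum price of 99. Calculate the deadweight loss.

Competitive equilibrium: 104.375 − 3.75Q = 53 + 7Q → Q* = 4.7791, P* = 86.4535.
At the floor P = 99, quantity demanded = (104.375 − 99)/3.75 = 1.4333.
Sellers' marginal cost at Q' = 1.4333: 53 + 7·1.4333 = 63.0331.
ΔQ = 4.7791 − 1.4333 = 3.3458; wedge = 99 − 63.0331 = 35.9669.
Welfare loss = ½ × 3.3458 × 35.9669 = 60.17.

60.17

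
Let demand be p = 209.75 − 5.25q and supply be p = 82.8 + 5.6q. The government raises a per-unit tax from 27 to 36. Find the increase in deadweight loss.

26.13

Competitive equilibrium: 209.75 − 5.25q = 82.8 + 5.6q → q* = 11.7005, p* = 148.3226.
For a per-unit tax t: Δq = t/10.85, so DWL = ½·t·(t/10.85) = t²/21.7.
At t = 27: DWL = 33.594. At t = 36: DWL = 59.724.
Increase = 59.724 − 33.594 = 26.13.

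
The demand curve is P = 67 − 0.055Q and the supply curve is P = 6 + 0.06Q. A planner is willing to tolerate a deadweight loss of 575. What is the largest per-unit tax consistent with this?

Competitive equilibrium: 67 − 0.055Q = 6 + 0.06Q → Q* = 530.4348, P* = 37.8261.
A tax t gives ΔQ = t/0.115 and wedge t, so DWL = t²/0.23.
t²/0.23 = 575 → t² = 132.25 → t = 11.5.

11.5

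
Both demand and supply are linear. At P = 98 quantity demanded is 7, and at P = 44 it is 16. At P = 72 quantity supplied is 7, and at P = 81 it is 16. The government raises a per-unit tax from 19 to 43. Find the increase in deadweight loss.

Demand slope = (44 − 98)/(16 − 7) = −6, so P = 140 − 6Q.
Supply slope = (81 − 72)/(16 − 7) = 1, so P = 65 + Q.
Competitive equilibrium: 140 − 6Q = 65 + Q → Q* = 10.7143, P* = 75.7143.
For a per-unit tax t: ΔQ = t/7, so DWL = ½·t·(t/7) = t²/14.
At t = 19: DWL = 25.786. At t = 43: DWL = 132.071.
Increase = 132.071 − 25.786 = 106.29.

106.29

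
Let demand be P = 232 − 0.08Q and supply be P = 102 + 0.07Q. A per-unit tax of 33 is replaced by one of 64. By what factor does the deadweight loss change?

3.761

Competitive equilibrium: 232 − 0.08Q = 102 + 0.07Q → Q* = 866.6667, P* = 162.6667.
For a per-unit tax t: ΔQ = t/0.15, so DWL = ½·t·(t/0.15) = t²/0.3.
At t = 33: DWL = 3630. At t = 64: DWL = 13653.333.
Ratio = (64/33)² = 3.761.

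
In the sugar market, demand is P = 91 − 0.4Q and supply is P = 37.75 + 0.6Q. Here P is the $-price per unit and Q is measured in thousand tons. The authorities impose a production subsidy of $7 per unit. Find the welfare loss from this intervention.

Competitive equilibrium: 91 − 0.4Q = 37.75 + 0.6Q → Q* = 53.25, P* = 69.7.
The subsidy lowers effective supply by 7: P = 30.75 + 0.6Q.
New quantity: 91 − 0.4Q = 30.75 + 0.6Q → Q' = 60.25.
Overproduction ΔQ = 60.25 − 53.25 = 7; wedge = subsidy = 7.
The triangle = ½ × 7 × 7 = $24.50 thousand.

$24.50 thousand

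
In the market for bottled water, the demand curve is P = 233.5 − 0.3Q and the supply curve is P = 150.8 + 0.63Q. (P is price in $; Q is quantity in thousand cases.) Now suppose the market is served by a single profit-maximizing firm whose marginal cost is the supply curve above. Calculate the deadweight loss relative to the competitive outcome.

$218.74 thousand

Competitive equilibrium: 233.5 − 0.3Q = 150.8 + 0.63Q → Q* = 88.9247, P* = 206.8226.
Marginal revenue: MR = 233.5 − 0.6Q. Set MR = MC: 233.5 − 0.6Q = 150.8 + 0.63Q → Q_m = 67.2358.
Price P_m = 233.5 − 0.3·67.2358 = 213.3293; MC(Q_m) = 150.8 + 0.63·67.2358 = 193.1586.
Competitive Q* = 88.9247, so ΔQ = 21.6889; wedge = 213.3293 − 193.1586 = 20.1707.
Welfare loss = ½ × 21.6889 × 20.1707 = $218.74 thousand.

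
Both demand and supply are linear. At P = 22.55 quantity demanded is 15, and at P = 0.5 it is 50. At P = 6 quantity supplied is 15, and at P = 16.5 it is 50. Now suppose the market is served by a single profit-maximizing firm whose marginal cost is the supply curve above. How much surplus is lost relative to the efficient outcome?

81.57

Demand slope = (0.5 − 22.55)/(50 − 15) = −0.63, so P = 32 − 0.63Q.
Supply slope = (16.5 − 6)/(50 − 15) = 0.3, so P = 1.5 + 0.3Q.
Competitive equilibrium: 32 − 0.63Q = 1.5 + 0.3Q → Q* = 32.7957, P* = 11.3387.
Marginal revenue: MR = 32 − 1.26Q. Set MR = MC: 32 − 1.26Q = 1.5 + 0.3Q → Q_m = 19.5513.
Price P_m = 32 − 0.63·19.5513 = 19.6827; MC(Q_m) = 1.5 + 0.3·19.5513 = 7.3654.
Competitive Q* = 32.7957, so ΔQ = 13.2444; wedge = 19.6827 − 7.3654 = 12.3173.
The triangle = ½ × 13.2444 × 12.3173 = 81.57.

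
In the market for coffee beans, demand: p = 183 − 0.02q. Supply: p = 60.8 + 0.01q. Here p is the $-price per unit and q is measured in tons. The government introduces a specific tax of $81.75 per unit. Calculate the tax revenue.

Competitive equilibrium: 183 − 0.02q = 60.8 + 0.01q → q* = 4073.3333, p* = 101.5333.
With the tax, the buyer price exceeds the seller price by 81.75: (183 − 0.02q) − (60.8 + 0.01q) = 81.75 → q' = 1348.3333.
Tax revenue = 81.75 × 1348.3333 = $110226.25.

$110226.25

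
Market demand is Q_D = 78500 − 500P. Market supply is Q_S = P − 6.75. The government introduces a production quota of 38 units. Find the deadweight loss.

6278.95

In inverse form: demand P = 157 − 0.002Q, supply P = 6.75 + Q.
Competitive equilibrium: 157 − 0.002Q = 6.75 + Q → Q* = 149.9501, P* = 156.7001.
At Q = 38: demand price = 157 − 0.002·38 = 156.924; supply price = 6.75 + 1·38 = 44.75.
ΔQ = 149.9501 − 38 = 111.9501; wedge = 156.924 − 44.75 = 112.174.
Welfare loss = ½ × 111.9501 × 112.174 = 6278.95.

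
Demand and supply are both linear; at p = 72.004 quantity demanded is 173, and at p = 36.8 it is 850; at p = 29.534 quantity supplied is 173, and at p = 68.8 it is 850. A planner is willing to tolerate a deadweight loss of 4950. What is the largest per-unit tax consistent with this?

33

Demand slope = (36.8 − 72.004)/(850 − 173) = −0.052, so p = 81 − 0.052q.
Supply slope = (68.8 − 29.534)/(850 − 173) = 0.058, so p = 19.5 + 0.058q.
Competitive equilibrium: 81 − 0.052q = 19.5 + 0.058q → q* = 559.0909, p* = 51.9273.
A tax t gives Δq = t/0.11 and wedge t, so DWL = t²/0.22.
t²/0.22 = 4950 → t² = 1089 → t = 33.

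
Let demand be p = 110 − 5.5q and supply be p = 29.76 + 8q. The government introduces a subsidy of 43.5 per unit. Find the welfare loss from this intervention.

70.08

Competitive equilibrium: 110 − 5.5q = 29.76 + 8q → q* = 5.9437, p* = 77.3096.
The subsidy lowers effective supply by 43.5: p = 8q − 13.74.
New quantity: 110 − 5.5q = 8q − 13.74 → q' = 9.1659.
Overproduction Δq = 9.1659 − 5.9437 = 3.2222; wedge = subsidy = 43.5.
The triangle = ½ × 3.2222 × 43.5 = 70.08.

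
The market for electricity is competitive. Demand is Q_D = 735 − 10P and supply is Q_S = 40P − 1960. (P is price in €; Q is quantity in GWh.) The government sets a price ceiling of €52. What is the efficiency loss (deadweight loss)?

In inverse form: demand P = 73.5 − 0.1Q, supply P = 49 + 0.025Q.
Competitive equilibrium: 73.5 − 0.1Q = 49 + 0.025Q → Q* = 196, P* = 53.9.
At the ceiling P = 52, quantity supplied = (52 − 49)/0.025 = 120.
Willingness to pay at Q' = 120: 73.5 − 0.1·120 = 61.5.
ΔQ = 196 − 120 = 76; wedge = 61.5 − 52 = 9.5.
Deadweight loss = ½ × 76 × 9.5 = €361.

€361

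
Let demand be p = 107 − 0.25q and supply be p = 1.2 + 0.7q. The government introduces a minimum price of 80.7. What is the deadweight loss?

18.07

Competitive equilibrium: 107 − 0.25q = 1.2 + 0.7q → q* = 111.3684, p* = 79.1579.
At the floor p = 80.7, quantity demanded = (107 − 80.7)/0.25 = 105.2.
Sellers' marginal cost at q' = 105.2: 1.2 + 0.7·105.2 = 74.84.
Δq = 111.3684 − 105.2 = 6.1684; wedge = 80.7 − 74.84 = 5.86.
The triangle = ½ × 6.1684 × 5.86 = 18.07.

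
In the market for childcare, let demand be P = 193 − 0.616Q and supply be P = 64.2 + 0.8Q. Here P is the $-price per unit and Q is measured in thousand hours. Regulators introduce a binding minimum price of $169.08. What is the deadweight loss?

Competitive equilibrium: 193 − 0.616Q = 64.2 + 0.8Q → Q* = 90.9605, P* = 136.9684.
At the floor P = 169.08, quantity demanded = (193 − 169.08)/0.616 = 38.8312.
Sellers' marginal cost at Q' = 38.8312: 64.2 + 0.8·38.8312 = 95.265.
ΔQ = 90.9605 − 38.8312 = 52.1293; wedge = 169.08 − 95.265 = 73.815.
Welfare loss = ½ × 52.1293 × 73.815 = $1923.96 thousand.

$1923.96 thousand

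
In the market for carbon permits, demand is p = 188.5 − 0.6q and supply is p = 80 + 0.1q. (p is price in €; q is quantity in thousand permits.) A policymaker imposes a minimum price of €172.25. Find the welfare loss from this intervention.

€5726.94 thousand

Competitive equilibrium: 188.5 − 0.6q = 80 + 0.1q → q* = 155, p* = 95.5.
At the floor p = 172.25, quantity demanded = (188.5 − 172.25)/0.6 = 27.0833.
Sellers' marginal cost at q' = 27.0833: 80 + 0.1·27.0833 = 82.7083.
Δq = 155 − 27.0833 = 127.9167; wedge = 172.25 − 82.7083 = 89.5417.
Welfare loss = ½ × 127.9167 × 89.5417 = €5726.94 thousand.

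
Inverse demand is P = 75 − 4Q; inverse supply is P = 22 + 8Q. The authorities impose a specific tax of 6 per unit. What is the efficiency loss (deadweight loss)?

1.50

Competitive equilibrium: 75 − 4Q = 22 + 8Q → Q* = 4.4167, P* = 57.3333.
With the tax, the buyer price exceeds the seller price by 6: (75 − 4Q) − (22 + 8Q) = 6 → Q' = 3.9167.
ΔQ = 4.4167 − 3.9167 = 0.5; the wedge equals the tax, 6.
The triangle = ½ × 0.5 × 6 = 1.50.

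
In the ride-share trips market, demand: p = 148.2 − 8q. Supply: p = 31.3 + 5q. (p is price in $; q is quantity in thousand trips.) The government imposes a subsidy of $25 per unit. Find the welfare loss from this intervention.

Competitive equilibrium: 148.2 − 8q = 31.3 + 5q → q* = 8.9923, p* = 76.2615.
The subsidy lowers effective supply by 25: p = 6.3 + 5q.
New quantity: 148.2 − 8q = 6.3 + 5q → q' = 10.9154.
Overproduction Δq = 10.9154 − 8.9923 = 1.9231; wedge = subsidy = 25.
DWL = ½ × 1.9231 × 25 = $24.04 thousand.

$24.04 thousand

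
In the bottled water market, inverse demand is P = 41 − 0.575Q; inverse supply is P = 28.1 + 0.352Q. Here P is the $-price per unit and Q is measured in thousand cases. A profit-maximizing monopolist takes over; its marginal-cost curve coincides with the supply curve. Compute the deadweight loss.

Competitive equilibrium: 41 − 0.575Q = 28.1 + 0.352Q → Q* = 13.9159, P* = 32.9984.
Marginal revenue: MR = 41 − 1.15Q. Set MR = MC: 41 − 1.15Q = 28.1 + 0.352Q → Q_m = 8.5885.
Price P_m = 41 − 0.575·8.5885 = 36.0616; MC(Q_m) = 28.1 + 0.352·8.5885 = 31.1232.
Competitive Q* = 13.9159, so ΔQ = 5.3274; wedge = 36.0616 − 31.1232 = 4.9384.
The triangle = ½ × 5.3274 × 4.9384 = $13.15 thousand.

$13.15 thousand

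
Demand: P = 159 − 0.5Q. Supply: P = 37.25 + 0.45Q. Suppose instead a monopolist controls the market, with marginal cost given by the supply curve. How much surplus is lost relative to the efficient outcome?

927.66

Competitive equilibrium: 159 − 0.5Q = 37.25 + 0.45Q → Q* = 128.1579, P* = 94.9211.
Marginal revenue: MR = 159 − Q. Set MR = MC: 159 − Q = 37.25 + 0.45Q → Q_m = 83.9655.
Price P_m = 159 − 0.5·83.9655 = 117.0173; MC(Q_m) = 37.25 + 0.45·83.9655 = 75.0345.
Competitive Q* = 128.1579, so ΔQ = 44.1924; wedge = 117.0173 − 75.0345 = 41.9828.
Welfare loss = ½ × 44.1924 × 41.9828 = 927.66.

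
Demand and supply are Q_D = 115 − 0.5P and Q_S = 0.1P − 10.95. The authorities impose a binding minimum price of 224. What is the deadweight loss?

297.51

In inverse form: demand P = 230 − 2Q, supply P = 109.5 + 10Q.
Competitive equilibrium: 230 − 2Q = 109.5 + 10Q → Q* = 10.0417, P* = 209.9167.
At the floor P = 224, quantity demanded = (230 − 224)/2 = 3.
Sellers' marginal cost at Q' = 3: 109.5 + 10·3 = 139.5.
ΔQ = 10.0417 − 3 = 7.0417; wedge = 224 − 139.5 = 84.5.
DWL = ½ × 7.0417 × 84.5 = 297.51.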